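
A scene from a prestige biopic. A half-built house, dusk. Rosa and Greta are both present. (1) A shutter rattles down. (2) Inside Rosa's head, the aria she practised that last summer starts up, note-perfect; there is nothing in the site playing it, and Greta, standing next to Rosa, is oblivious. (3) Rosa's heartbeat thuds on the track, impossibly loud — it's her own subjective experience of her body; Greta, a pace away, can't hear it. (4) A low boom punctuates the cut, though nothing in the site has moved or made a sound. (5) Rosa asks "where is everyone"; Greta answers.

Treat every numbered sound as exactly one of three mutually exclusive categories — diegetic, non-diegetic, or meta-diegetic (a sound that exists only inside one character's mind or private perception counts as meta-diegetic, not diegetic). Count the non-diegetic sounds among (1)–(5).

Sound (1): a shutter is a real object/event in the scene's world, so diegetic.
(2) is meta-diegetic: remembered music, private to Rosa — Greta is oblivious because it isn't in the room.
Sound (3): it's Rosa's internal bodily sensation rendered as sound; only Rosa 'hears' it, so meta-diegetic.
(4) is non-diegetic: an editorial stinger — it belongs to the cut, not the story world.
(5) is diegetic: spoken by a character present in the story world.
Non-diegetic: (4) — that's 1.

1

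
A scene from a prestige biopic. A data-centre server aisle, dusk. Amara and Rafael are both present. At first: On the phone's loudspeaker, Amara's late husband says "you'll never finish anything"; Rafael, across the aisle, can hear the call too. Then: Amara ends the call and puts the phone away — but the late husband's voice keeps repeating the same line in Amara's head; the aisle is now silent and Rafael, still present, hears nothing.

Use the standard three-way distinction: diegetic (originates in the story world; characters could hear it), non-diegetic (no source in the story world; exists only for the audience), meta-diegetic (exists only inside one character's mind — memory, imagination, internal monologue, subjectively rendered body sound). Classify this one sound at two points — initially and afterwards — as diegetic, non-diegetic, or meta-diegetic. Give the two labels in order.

Initially: the loudspeaker is an in-world source; both Amara and Rafael hear the call → diegetic.
Afterwards: with the phone off, the voice continues only as Amara's private mental replay — Rafael can't hear it → meta-diegetic.

diegetic, meta-diegetic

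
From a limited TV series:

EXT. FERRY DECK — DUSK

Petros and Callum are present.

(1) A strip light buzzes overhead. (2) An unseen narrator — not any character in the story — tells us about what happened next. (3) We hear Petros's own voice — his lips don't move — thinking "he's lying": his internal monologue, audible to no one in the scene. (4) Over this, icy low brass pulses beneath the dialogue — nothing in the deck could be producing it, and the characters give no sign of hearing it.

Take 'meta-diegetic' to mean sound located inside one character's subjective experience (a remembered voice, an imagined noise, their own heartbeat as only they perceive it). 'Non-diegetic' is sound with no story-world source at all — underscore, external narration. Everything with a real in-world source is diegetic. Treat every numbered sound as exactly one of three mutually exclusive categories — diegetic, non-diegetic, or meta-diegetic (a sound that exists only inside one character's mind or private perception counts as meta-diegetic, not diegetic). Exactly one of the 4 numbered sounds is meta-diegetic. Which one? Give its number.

Sound (1): it's the actual ambient sound of the location, so diegetic.
Sound (2): the narrator exists outside the story world, addressing only the audience, so non-diegetic.
(3) is meta-diegetic: Petros's thought-voice: a private mental sound no other character can hear.
(4) it has no source in the story world and no character can hear it — it's underscore → non-diegetic.
Only (3) is meta-diegetic.

3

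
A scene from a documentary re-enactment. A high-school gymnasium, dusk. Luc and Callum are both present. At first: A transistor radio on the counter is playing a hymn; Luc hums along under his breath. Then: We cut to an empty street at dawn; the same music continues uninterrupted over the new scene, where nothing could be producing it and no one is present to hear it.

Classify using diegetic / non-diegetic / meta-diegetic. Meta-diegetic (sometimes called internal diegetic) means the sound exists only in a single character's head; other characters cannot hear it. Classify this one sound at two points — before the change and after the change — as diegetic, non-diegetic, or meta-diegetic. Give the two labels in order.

diegetic, non-diegetic

Before the change: a transistor radio is a real in-scene source and Luc reacts to it → diegetic.
After the change: there is no longer any in-world source and no one can hear it — it has become underscore → non-diegetic.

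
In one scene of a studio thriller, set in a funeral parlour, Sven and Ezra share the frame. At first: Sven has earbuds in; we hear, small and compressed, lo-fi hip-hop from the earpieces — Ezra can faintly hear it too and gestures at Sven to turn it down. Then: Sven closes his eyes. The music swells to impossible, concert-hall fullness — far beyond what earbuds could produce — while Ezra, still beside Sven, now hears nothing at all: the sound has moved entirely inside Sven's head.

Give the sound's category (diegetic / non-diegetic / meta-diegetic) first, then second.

diegetic, meta-diegetic

First: the earbuds are a physical source both characters can hear → diegetic.
Second: the music now exists only as Sven's subjective experience; Ezra can no longer hear it → meta-diegetic.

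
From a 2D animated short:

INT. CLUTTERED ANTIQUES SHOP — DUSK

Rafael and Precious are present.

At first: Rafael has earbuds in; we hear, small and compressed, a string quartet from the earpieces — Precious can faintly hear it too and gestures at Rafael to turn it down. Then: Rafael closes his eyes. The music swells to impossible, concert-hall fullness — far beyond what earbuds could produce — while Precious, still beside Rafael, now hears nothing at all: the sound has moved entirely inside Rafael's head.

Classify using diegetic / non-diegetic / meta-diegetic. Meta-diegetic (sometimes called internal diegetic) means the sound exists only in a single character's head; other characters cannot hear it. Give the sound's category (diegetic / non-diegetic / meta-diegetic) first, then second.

diegetic, meta-diegetic

First: the earbuds are a physical source both characters can hear → diegetic.
Second: the music now exists only as Rafael's subjective experience; Precious can no longer hear it → meta-diegetic.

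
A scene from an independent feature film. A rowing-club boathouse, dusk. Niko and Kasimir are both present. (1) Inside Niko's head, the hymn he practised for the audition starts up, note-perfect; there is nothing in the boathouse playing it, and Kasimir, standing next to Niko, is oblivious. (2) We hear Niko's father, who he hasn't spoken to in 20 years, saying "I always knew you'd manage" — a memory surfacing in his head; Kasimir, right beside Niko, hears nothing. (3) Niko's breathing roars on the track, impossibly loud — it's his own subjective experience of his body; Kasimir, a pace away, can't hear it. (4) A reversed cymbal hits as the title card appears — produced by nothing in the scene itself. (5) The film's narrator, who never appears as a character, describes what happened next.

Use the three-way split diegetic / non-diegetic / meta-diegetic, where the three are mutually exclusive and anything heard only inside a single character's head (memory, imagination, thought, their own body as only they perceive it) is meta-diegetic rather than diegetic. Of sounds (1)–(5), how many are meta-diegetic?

3

(1) is meta-diegetic: remembered music, private to Niko — Kasimir is oblivious because it isn't in the room.
(2) is meta-diegetic: it's Niko's recollection rendered as sound; the other character can't hear it.
Sound (3): it's Niko's internal bodily sensation rendered as sound; only Niko 'hears' it, so meta-diegetic.
Sound (4): an editorial stinger — it belongs to the cut, not the story world, so non-diegetic.
(5) is non-diegetic: commentary laid over the scene from outside the fiction.
Meta-diegetic: (1), (2), (3) — that's 3.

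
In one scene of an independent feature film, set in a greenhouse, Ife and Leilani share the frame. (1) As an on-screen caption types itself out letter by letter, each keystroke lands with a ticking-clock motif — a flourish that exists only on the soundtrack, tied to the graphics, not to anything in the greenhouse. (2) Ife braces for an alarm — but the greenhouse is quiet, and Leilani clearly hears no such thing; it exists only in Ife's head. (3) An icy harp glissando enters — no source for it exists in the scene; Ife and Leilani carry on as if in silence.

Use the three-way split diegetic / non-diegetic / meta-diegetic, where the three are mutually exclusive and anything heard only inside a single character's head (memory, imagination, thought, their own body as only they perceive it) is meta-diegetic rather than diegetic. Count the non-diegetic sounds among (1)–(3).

2

(1) is non-diegetic: the caption isn't part of the story world, so neither is the sound tied to it.
Sound (2): Ife alone 'hears' it — an imagined sound, not present in the space, so meta-diegetic.
Sound (3): it has no source in the story world and no character can hear it — it's underscore, so non-diegetic.
So 2 of the 3 are non-diegetic: (1), (3).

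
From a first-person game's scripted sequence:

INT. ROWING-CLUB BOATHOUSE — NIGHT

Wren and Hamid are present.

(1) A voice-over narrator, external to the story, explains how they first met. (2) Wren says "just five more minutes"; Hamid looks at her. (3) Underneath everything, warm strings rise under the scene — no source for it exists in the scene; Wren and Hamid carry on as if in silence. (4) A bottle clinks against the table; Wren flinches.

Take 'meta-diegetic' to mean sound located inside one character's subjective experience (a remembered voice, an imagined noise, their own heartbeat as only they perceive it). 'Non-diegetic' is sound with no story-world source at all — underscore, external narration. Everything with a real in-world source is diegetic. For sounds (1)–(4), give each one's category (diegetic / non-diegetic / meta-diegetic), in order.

non-diegetic, diegetic, non-diegetic, diegetic

(1) is non-diegetic: commentary laid over the scene from outside the fiction.
Sound (2): on-screen dialogue — Wren speaks and Hamid is there to hear, so diegetic.
Sound (3): it has no source in the story world and no character can hear it — it's underscore, so non-diegetic.
Sound (4): the sound comes from a bottle physically present in the location, so diegetic.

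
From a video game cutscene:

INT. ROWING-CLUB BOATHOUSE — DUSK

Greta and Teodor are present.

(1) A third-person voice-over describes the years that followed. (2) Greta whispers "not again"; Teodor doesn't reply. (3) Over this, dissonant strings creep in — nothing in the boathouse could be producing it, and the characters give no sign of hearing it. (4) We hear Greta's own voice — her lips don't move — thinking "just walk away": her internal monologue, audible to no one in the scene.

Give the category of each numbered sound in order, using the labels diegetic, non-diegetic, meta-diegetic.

(1) is non-diegetic: commentary laid over the scene from outside the fiction.
Sound (2): spoken by a character present in the story world, so diegetic.
(3) nothing in the boathouse produces it and the characters don't hear it — pure soundtrack → non-diegetic.
Sound (4): Greta's thought-voice: a private mental sound no other character can hear, so meta-diegetic.

non-diegetic, diegetic, non-diegetic, meta-diegetic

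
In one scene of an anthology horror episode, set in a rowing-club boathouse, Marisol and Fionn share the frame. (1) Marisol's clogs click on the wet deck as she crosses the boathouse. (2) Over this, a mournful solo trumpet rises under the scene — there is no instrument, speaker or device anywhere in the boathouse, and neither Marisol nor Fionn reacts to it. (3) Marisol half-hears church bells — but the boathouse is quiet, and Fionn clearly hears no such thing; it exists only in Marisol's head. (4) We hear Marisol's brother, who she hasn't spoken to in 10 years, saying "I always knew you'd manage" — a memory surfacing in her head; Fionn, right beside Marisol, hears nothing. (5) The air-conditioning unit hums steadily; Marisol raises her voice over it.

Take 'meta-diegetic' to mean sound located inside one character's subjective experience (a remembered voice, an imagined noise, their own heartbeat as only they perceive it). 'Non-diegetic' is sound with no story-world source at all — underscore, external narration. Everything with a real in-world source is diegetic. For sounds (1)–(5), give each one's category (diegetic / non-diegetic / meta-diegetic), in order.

diegetic, non-diegetic, meta-diegetic, meta-diegetic, diegetic

(1) is diegetic: Marisol's footsteps are produced in the story world.
(2) it has no source in the story world and no character can hear it — it's underscore → non-diegetic.
(3) Marisol alone 'hears' it — an imagined sound, not present in the space → meta-diegetic.
(4) a remembered line, private to Marisol — not present in the room, not audible to Fionn → meta-diegetic.
Sound (5): ambient/room sound belonging to the story's physical space, so diegetic.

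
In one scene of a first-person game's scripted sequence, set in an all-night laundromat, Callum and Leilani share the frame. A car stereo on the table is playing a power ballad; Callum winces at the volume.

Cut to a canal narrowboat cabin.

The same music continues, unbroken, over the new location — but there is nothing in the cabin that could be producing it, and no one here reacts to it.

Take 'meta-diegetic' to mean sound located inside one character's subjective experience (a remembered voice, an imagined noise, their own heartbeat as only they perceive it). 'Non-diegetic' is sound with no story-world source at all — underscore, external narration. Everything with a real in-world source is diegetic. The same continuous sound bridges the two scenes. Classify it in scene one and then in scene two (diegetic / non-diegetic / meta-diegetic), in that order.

diegetic, non-diegetic

Scene one: a car stereo is an on-screen source and Callum reacts to it → diegetic.
Scene two: there is no source in the cabin and no one hears it — it's now underscore → non-diegetic.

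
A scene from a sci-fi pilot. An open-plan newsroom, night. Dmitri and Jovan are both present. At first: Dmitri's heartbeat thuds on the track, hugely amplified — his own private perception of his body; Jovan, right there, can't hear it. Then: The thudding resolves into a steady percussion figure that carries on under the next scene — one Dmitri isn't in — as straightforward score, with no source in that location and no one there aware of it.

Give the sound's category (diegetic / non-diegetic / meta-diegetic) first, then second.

meta-diegetic, non-diegetic

First: it's Dmitri's subjective body sound, inaudible to Jovan → meta-diegetic.
Second: detached from Dmitri and playing as sourceless score over a scene he isn't in — for the audience only → non-diegetic.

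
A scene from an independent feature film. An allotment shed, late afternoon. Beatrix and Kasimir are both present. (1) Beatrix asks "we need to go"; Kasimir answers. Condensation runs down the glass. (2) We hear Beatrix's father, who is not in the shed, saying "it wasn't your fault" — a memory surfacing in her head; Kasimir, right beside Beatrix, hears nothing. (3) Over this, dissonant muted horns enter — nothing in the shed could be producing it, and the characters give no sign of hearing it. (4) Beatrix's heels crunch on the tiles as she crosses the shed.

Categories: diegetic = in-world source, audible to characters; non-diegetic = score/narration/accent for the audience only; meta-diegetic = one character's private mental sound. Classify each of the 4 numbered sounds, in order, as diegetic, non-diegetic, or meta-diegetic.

diegetic, meta-diegetic, non-diegetic, diegetic

(1) is diegetic: Beatrix is a character speaking aloud in the scene.
(2) it's Beatrix's recollection rendered as sound; the other character can't hear it → meta-diegetic.
(3) is non-diegetic: nothing in the shed produces it and the characters don't hear it — pure soundtrack.
(4) it's the physical sound of Beatrix moving in the space → diegetic.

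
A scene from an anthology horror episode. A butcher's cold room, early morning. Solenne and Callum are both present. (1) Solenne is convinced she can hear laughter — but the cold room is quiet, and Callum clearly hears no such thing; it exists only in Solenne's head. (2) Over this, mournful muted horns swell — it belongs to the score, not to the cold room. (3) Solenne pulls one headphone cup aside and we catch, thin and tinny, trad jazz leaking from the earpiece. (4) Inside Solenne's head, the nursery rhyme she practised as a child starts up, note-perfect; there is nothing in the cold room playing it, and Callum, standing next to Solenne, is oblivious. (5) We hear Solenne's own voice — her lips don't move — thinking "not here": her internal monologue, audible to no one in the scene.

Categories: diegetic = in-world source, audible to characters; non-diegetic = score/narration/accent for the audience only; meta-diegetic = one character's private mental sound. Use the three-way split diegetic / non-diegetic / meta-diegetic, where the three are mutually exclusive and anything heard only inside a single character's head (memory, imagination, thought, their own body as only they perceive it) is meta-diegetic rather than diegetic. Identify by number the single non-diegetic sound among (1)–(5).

(1) subjective to Solenne: the cold room is silent and Callum hears nothing → meta-diegetic.
(2) is non-diegetic: score with no on-screen or off-screen source; it exists for the audience alone.
(3) the headphones are an on-screen source → diegetic.
(4) is meta-diegetic: it lives in Solenne's subjectivity, not in the cold room.
(5) it's Solenne's unspoken thought, heard only by the audience via her subjectivity → meta-diegetic.
Only (2) is non-diegetic.

2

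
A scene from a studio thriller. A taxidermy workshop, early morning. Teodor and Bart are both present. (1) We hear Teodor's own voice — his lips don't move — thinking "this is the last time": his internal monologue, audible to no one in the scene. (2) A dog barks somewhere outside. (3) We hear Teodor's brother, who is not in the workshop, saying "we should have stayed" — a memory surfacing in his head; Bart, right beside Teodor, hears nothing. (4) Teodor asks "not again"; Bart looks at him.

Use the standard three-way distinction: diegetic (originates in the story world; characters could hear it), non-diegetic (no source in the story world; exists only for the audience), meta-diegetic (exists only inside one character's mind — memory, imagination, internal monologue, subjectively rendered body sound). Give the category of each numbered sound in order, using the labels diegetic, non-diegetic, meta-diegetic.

Sound (1): Teodor's thought-voice: a private mental sound no other character can hear, so meta-diegetic.
Sound (2): an in-world source (a dog); characters could hear it, so diegetic.
(3) a remembered line, private to Teodor — not present in the room, not audible to Bart → meta-diegetic.
(4) is diegetic: on-screen dialogue — Teodor speaks and Bart is there to hear.

meta-diegetic, diegetic, meta-diegetic, diegetic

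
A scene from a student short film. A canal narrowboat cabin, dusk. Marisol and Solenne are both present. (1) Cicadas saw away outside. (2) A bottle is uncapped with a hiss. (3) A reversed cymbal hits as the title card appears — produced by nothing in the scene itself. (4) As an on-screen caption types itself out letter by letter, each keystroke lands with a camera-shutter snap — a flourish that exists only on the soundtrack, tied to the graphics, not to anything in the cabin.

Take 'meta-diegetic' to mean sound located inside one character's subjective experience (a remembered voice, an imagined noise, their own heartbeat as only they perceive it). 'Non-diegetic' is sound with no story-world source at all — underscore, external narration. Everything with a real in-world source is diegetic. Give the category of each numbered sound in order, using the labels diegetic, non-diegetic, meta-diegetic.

diegetic, diegetic, non-diegetic, non-diegetic

(1) ambient/room sound belonging to the story's physical space → diegetic.
(2) a bottle is a real object/event in the scene's world → diegetic.
(3) is non-diegetic: an editorial stinger — it belongs to the cut, not the story world.
(4) the caption isn't part of the story world, so neither is the sound tied to it → non-diegetic.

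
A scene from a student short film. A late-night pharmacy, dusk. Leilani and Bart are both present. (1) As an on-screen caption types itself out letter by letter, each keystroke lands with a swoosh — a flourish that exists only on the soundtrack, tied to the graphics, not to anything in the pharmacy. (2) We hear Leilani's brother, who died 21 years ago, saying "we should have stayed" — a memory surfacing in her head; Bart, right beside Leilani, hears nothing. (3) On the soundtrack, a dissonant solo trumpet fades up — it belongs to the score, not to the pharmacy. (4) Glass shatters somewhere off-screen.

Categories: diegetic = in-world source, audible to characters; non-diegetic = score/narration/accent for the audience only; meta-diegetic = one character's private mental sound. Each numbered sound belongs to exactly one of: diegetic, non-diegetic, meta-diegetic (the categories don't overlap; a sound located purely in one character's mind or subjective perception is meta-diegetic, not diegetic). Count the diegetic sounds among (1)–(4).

1

Sound (1): the caption isn't part of the story world, so neither is the sound tied to it, so non-diegetic.
(2) a remembered line, private to Leilani — not present in the room, not audible to Bart → meta-diegetic.
(3) score with no on-screen or off-screen source; it exists for the audience alone → non-diegetic.
(4) the sound comes from glass physically present in the location → diegetic.
Diegetic: (4) — that's 1.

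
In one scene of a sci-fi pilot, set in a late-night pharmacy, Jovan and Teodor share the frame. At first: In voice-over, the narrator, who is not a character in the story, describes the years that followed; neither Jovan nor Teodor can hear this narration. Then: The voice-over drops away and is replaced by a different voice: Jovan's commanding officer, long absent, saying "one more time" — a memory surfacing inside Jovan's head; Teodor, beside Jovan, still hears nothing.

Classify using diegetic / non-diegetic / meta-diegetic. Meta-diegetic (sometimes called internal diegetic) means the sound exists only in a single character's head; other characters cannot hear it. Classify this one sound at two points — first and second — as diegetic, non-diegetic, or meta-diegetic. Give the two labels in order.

First: the external narrator addresses only the audience — outside the story world → non-diegetic.
Second: the replacement voice is a memory inside Jovan's mind specifically → meta-diegetic.

non-diegetic, meta-diegetic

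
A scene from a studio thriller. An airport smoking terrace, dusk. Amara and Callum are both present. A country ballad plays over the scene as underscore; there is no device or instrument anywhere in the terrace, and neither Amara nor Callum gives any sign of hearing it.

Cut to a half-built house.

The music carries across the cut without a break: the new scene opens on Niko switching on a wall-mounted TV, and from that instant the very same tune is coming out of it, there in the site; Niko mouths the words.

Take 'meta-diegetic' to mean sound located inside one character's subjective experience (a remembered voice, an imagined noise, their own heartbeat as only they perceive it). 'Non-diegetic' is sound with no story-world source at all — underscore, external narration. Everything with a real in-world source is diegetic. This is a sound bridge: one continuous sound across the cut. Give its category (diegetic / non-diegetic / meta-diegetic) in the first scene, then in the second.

Scene one: there's no in-world source anywhere and no character hears it — underscore for the audience only → non-diegetic.
Scene two: once Niko turns on a wall-mounted TV, the music has a real source in the story world and Niko reacts to it → diegetic.

non-diegetic, diegetic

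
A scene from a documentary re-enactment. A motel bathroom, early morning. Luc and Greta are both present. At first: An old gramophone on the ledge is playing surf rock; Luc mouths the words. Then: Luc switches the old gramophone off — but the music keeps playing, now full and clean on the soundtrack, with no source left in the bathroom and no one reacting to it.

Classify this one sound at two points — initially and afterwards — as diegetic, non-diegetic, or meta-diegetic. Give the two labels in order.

Initially: an old gramophone is a real in-scene source and Luc reacts to it → diegetic.
Afterwards: there is no longer any in-world source and no one can hear it — it has become underscore → non-diegetic.

diegetic, non-diegetic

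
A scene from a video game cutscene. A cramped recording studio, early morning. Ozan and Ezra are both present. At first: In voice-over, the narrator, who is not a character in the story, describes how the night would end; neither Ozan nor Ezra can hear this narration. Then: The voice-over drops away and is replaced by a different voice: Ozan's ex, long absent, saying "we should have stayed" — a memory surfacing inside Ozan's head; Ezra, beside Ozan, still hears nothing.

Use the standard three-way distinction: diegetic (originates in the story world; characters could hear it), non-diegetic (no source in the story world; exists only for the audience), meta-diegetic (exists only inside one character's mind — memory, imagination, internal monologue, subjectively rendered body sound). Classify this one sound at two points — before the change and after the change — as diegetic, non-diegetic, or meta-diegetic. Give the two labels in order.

Before the change: the external narrator addresses only the audience — outside the story world → non-diegetic.
After the change: the replacement voice is a memory inside Ozan's mind specifically → meta-diegetic.

non-diegetic, meta-diegetic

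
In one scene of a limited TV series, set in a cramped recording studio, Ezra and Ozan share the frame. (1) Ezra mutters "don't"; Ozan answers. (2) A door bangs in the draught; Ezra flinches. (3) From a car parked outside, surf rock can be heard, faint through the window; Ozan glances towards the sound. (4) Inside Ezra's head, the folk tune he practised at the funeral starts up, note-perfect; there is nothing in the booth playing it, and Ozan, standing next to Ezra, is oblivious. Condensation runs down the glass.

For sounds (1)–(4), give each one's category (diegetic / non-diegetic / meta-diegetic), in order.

diegetic, diegetic, diegetic, meta-diegetic

Sound (1): spoken by a character present in the story world, so diegetic.
Sound (2): the sound comes from a door physically present in the location, so diegetic.
(3) it's coming from a car parked outside — a location within the story world — and Ozan reacts → diegetic.
Sound (4): remembered music, private to Ezra — Ozan is oblivious because it isn't in the room, so meta-diegetic.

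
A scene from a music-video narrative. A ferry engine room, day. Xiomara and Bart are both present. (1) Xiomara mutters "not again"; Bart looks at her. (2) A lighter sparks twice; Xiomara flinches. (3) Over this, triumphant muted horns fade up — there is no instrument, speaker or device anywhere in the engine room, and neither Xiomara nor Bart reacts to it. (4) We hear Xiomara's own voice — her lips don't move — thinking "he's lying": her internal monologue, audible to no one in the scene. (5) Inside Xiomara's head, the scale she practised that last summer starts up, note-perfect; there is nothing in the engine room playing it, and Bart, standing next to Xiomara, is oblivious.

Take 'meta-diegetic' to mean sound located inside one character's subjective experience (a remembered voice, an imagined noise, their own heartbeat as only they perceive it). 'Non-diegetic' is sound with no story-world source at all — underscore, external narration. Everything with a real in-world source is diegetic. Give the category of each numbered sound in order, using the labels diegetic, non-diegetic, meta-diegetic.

(1) is diegetic: spoken by a character present in the story world.
Sound (2): the sound comes from a lighter physically present in the location, so diegetic.
(3) is non-diegetic: it has no source in the story world and no character can hear it — it's underscore.
Sound (4): it's Xiomara's unspoken thought, heard only by the audience via her subjectivity, so meta-diegetic.
Sound (5): the music is a memory playing inside Xiomara's mind alone; no real-world source, Bart can't hear it, so meta-diegetic.

diegetic, diegetic, non-diegetic, meta-diegetic, meta-diegetic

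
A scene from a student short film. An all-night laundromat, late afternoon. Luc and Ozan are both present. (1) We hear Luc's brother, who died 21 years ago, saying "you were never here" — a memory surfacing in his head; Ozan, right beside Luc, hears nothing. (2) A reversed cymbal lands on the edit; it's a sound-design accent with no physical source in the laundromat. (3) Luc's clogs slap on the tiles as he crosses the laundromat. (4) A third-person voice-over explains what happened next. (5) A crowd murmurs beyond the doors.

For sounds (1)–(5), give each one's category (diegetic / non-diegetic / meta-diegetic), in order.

meta-diegetic, non-diegetic, diegetic, non-diegetic, diegetic

Sound (1): the voice is a memory playing only inside Luc's mind; Ozan can't hear it, so meta-diegetic.
Sound (2): nothing in the scene produces it; it's an accent added for the audience, so non-diegetic.
(3) a character's body making contact with the set — an in-world sound → diegetic.
(4) external voice-over — not a character, not heard by anyone in the scene → non-diegetic.
(5) is diegetic: a crowd is part of the location's real environment.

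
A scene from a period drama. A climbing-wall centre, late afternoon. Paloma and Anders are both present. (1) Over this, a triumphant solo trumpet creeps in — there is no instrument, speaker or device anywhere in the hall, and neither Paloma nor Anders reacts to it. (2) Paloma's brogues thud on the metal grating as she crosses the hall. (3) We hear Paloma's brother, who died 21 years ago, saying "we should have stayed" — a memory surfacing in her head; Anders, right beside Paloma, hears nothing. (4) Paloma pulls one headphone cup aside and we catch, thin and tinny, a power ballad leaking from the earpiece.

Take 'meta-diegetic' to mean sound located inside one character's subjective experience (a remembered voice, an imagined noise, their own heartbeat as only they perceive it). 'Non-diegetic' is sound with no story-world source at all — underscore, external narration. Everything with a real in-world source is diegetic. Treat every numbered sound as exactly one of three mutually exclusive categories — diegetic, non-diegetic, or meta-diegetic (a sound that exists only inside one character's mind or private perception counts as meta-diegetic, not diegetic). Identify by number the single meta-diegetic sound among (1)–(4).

3

(1) is non-diegetic: nothing in the hall produces it and the characters don't hear it — pure soundtrack.
(2) is diegetic: it's the physical sound of Paloma moving in the space.
(3) is meta-diegetic: a remembered line, private to Paloma — not present in the room, not audible to Anders.
(4) is diegetic: the earpiece is a real device on Paloma's head — source music.
Only (3) is meta-diegetic.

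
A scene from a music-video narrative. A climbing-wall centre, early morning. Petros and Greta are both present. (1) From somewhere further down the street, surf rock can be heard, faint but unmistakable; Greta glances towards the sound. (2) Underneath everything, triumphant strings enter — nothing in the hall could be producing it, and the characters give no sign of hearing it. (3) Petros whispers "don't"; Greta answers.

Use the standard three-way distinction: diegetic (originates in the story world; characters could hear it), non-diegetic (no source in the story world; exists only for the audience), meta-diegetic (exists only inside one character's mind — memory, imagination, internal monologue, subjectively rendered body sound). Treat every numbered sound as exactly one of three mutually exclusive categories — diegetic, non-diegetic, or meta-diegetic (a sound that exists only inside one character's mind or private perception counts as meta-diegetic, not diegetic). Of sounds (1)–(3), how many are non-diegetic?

Sound (1): it's coming from somewhere further down the street — a location within the story world — and Greta reacts, so diegetic.
(2) is non-diegetic: score with no on-screen or off-screen source; it exists for the audience alone.
(3) Petros is a character speaking aloud in the scene → diegetic.
Non-diegetic: (2) — that's 1.

1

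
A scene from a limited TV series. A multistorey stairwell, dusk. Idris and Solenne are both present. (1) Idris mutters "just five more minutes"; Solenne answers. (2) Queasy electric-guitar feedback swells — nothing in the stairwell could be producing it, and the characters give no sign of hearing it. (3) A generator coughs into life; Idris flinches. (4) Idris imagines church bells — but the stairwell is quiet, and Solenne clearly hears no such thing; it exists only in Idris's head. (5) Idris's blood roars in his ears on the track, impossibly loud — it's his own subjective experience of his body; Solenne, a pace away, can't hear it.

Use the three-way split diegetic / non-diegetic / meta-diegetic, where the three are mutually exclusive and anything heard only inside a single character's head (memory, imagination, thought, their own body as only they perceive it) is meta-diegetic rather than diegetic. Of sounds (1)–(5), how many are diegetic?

2

Sound (1): spoken by a character present in the story world, so diegetic.
Sound (2): score with no on-screen or off-screen source; it exists for the audience alone, so non-diegetic.
Sound (3): an in-world source (a generator); characters could hear it, so diegetic.
(4) subjective to Idris: the stairwell is silent and Solenne hears nothing → meta-diegetic.
(5) is meta-diegetic: point-of-audition from inside Idris's body; not a sound in the room.
Diegetic: (1), (3) — that's 2.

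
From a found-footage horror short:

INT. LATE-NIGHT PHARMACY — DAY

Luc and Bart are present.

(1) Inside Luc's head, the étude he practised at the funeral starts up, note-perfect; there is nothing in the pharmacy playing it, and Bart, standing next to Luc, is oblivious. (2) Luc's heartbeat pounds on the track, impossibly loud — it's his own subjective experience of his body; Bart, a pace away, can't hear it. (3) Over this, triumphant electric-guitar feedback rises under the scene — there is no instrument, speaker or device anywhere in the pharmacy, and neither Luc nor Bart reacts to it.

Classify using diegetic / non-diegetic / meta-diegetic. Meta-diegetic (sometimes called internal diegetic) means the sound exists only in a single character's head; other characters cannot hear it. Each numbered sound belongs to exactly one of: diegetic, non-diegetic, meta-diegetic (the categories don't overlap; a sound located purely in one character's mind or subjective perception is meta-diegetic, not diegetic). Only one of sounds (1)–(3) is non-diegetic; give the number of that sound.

3

(1) remembered music, private to Luc — Bart is oblivious because it isn't in the room → meta-diegetic.
Sound (2): it's Luc's internal bodily sensation rendered as sound; only Luc 'hears' it, so meta-diegetic.
(3) is non-diegetic: it has no source in the story world and no character can hear it — it's underscore.
Only (3) is non-diegetic.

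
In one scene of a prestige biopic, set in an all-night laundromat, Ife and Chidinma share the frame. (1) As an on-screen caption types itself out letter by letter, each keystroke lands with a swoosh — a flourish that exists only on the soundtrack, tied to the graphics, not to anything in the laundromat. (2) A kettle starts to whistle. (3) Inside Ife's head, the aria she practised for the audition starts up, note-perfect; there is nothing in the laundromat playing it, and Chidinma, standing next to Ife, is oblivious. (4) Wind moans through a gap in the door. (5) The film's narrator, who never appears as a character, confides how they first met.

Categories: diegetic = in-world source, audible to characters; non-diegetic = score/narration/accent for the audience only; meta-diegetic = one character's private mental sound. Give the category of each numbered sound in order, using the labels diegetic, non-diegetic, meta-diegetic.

(1) it accompanies on-screen graphics, not anything inside the story world → non-diegetic.
Sound (2): a kettle is a real object/event in the scene's world, so diegetic.
Sound (3): it lives in Ife's subjectivity, not in the laundromat, so meta-diegetic.
Sound (4): wind is part of the location's real environment, so diegetic.
(5) is non-diegetic: the narrator exists outside the story world, addressing only the audience.

non-diegetic, diegetic, meta-diegetic, diegetic, non-diegetic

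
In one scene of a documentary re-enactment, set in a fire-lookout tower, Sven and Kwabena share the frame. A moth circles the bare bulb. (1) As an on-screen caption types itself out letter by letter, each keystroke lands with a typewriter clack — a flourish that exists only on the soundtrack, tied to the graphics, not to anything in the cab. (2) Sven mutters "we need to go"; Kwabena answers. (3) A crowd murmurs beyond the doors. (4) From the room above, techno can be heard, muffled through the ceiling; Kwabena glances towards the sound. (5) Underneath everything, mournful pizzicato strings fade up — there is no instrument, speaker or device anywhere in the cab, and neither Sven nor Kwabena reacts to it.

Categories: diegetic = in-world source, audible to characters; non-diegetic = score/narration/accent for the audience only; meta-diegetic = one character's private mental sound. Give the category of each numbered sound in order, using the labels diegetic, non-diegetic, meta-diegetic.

(1) sound married to a title/caption — outside the diegesis by definition → non-diegetic.
(2) is diegetic: on-screen dialogue — Sven speaks and Kwabena is there to hear.
Sound (3): a crowd is part of the location's real environment, so diegetic.
(4) is diegetic: the music has an off-screen but real-world source and a character hears it.
Sound (5): nothing in the cab produces it and the characters don't hear it — pure soundtrack, so non-diegetic.

non-diegetic, diegetic, diegetic, diegetic, non-diegetic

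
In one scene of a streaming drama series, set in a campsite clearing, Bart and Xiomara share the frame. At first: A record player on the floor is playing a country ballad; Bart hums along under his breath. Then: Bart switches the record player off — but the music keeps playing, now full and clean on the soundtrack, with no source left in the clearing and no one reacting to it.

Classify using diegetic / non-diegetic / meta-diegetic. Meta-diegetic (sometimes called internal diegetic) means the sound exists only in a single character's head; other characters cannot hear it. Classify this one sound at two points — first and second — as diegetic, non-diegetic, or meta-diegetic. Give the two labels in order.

diegetic, non-diegetic

First: a record player is a real in-scene source and Bart reacts to it → diegetic.
Second: there is no longer any in-world source and no one can hear it — it has become underscore → non-diegetic.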